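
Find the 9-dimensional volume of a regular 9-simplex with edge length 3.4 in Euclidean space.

Volume = 3.4^9 · √(10/2^9) / 9! ≈ 0.0233836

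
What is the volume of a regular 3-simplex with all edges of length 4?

Volume = (√2/12) · 4³ = 7.54247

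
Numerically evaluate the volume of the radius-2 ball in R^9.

Volume = π^{9/2}·(2)^9/Γ(11/2) = 16384·π^4/945 ≈ 1688.84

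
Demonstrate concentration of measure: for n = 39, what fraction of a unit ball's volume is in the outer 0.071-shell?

1 - (1-0.071)^39 ≈ 0.943427 ≈ 94.34%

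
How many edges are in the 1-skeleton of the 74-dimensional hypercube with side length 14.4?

Each of the 2^74 = 18889465931478580854784 vertices has degree 74; total edges = 74·2^74/2 = 698910239464707491627008.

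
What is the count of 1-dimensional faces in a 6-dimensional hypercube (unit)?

Choose 1 of 6 axes to span the face (C(6,1) = 6 ways), then fix each of the remaining 5 coordinates at one of its two extreme values (2^5 = 32 ways): 6·32 = 192.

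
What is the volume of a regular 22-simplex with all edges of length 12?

For a regular n-simplex with edge a, V = (a^n / n!)·√((n+1)/2^n). With a=12, n=22: V ≈ 1.15015.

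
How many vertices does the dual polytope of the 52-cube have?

An n-cross-polytope has 2n vertices; here n = 52, giving 104.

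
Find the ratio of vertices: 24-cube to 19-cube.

The 24-cube has 2^24 = 16777216 vertices. The 19-cube has 2^19 = 524288 vertices. Ratio: 16777216/524288 = 32.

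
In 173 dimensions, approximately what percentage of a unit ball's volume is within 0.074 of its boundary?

1 - (1-0.074)^173 ≈ 0.9999983262 ≈ 99.999833%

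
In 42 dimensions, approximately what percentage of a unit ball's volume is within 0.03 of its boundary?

1 - (1-0.03)^42 ≈ 0.721764 ≈ 72.18%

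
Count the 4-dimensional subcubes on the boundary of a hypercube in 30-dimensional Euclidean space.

Number of 4-faces = C(30,4) · 2^(30-4) = 27405 · 67108864 = 1839118417920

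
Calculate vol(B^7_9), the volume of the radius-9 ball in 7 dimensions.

V = 25509168·π^3/35 ≈ 2.25984e+07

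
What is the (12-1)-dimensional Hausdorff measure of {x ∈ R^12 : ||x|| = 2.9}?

|∂B_12(2.9)| ≈ 1.95491e+06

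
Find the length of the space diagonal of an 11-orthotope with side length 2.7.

d = √(2.7² + 2.7² + ... + 2.7²) [11 terms] = √(11·2.7²) = 2.7√11 ≈ 8.95489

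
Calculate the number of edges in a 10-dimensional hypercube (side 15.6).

The 10-cube has n·2^(n-1) = 10·2^9 = 10·512 = 5120 edges.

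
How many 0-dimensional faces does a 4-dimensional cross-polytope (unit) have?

Number of 0-faces = 2^(0+1) · C(4,0+1) = 2 · 4 = 8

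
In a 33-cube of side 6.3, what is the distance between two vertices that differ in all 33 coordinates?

||(6.3,6.3,...,6.3)|| = √(33)·6.3 ≈ 36.1907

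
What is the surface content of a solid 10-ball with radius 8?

The surface area of an n-ball is 2π^(n/2) r^(n-1) / Γ(n/2). For n=10, r=8: 33554432·π^5/3 ≈ 3.42277e+09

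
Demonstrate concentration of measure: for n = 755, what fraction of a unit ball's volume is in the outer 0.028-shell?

1 - (1-0.028)^755 ≈ 1 - 4.876e-10 ≈ (100 - 4.88e-08)%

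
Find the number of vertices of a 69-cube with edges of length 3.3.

An n-cube has 2^n vertices; for n = 69 that is 2^69 = 590295810358705651712.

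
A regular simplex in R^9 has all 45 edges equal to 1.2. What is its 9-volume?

V = (1.2^9 / 9!) · √((9+1) / 2^9) ≈ 1.98716e-06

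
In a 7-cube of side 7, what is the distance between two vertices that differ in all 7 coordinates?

The space diagonal of an n-cube of side s is s√n. Here 7·√7 ≈ 18.5203.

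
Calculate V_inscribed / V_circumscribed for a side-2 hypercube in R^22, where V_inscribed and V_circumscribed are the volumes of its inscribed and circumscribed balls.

V_in/V_out = n^(-n/2) = 22^(-22/2) ≈ 1.7114e-15.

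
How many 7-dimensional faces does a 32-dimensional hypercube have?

f_7(32-cube) = (32 choose 7) · 2^25 = 112939386273792.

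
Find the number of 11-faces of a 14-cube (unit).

Number of 11-faces = C(14,11) · 2^(14-11) = 364 · 8 = 2912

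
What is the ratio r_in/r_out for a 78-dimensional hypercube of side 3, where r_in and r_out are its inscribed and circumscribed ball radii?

Ratio = (s/2)/(s√78/2) = 78^(-1/2) ≈ 0.113228.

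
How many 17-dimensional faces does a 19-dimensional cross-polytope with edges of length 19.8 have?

Each 17-face is the convex hull of 18 vertices, one chosen as ±e_i from each of 18 distinct axes: 2^18·C(19,18) = 4980736.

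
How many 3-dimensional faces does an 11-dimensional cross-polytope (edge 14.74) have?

Each 3-face is the convex hull of 4 vertices, one chosen as ±e_i from each of 4 distinct axes: 2^4·C(11,4) = 5280.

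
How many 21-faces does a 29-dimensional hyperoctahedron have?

f_21(29-orthoplex) = 2^22 · (29 choose 22) = 6546385797120.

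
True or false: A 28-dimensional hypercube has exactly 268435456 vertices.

True. The 28-cube has 2^28 = 268435456 vertices.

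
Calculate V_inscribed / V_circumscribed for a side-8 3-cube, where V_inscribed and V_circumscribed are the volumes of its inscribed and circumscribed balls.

V_in / V_out = (r_in/r_out)^3 = (1/√3)^3 = 3^(-3/2) ≈ 0.19245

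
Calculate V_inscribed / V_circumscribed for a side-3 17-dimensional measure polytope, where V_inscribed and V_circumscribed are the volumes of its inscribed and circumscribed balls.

The radii are 3/2 and 3√17/2, so the volume ratio is (1/√17)^17 = 17^{-17/2} ≈ 3.47684e-11.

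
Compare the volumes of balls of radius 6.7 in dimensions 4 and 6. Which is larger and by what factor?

V_4(6.7) ≈ 9944.18, V_6(6.7) ≈ 467463. The 6-ball is larger by a factor of 47.01.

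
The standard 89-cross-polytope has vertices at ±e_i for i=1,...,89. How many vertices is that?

The 89-dimensional cross-polytope has 2n = 2·89 = 178 vertices.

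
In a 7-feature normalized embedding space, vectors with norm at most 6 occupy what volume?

V = 1492992·π^3/35 ≈ 1.32263e+06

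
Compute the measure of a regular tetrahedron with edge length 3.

Volume = (√2/12) · 3³ = 3.18198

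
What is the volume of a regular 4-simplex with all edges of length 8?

V_4 = √(5) · 8^4 / (4! · 2^(4/2)) ≈ 95.4056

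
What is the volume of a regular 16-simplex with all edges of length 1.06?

For a regular n-simplex with edge a, V = (a^n / n!)·√((n+1)/2^n). With a=1.06, n=16: V ≈ 1.9555e-15.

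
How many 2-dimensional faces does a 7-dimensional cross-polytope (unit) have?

f_2(7-orthoplex) = 2^3 · (7 choose 3) = 280.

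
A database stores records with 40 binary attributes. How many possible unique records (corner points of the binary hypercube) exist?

Number of vertices = 2^40 = 1099511627776.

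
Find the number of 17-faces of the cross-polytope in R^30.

f_17(30-orthoplex) = 2^18 · (30 choose 18) = 22673679974400.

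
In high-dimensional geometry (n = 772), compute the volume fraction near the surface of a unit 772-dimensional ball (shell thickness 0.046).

1 - (1-0.046)^772 ≈ 1 - 1.627e-16 ≈ (100 - 1.11e-14)%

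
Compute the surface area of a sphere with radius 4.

|∂B_3(4)| = 4πr² = 4π·(4)² ≈ 201.062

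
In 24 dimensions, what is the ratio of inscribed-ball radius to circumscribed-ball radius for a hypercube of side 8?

For an n-cube of any side s, the inradius is s/2 and the circumradius is s√n/2, so the ratio is 1/√24 ≈ 0.204124.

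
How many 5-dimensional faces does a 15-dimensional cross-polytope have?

Number of 5-faces = 2^(5+1) · C(15,5+1) = 64 · 5005 = 320320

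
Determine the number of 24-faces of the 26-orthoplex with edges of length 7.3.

An n-cross-polytope has 2^(k+1)·C(n,k+1) k-faces. Here 2^25·C(26,25) = 33554432·26 = 872415232.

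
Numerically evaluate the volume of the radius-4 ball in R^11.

The n-ball volume is π^(n/2)·r^n/Γ(n/2+1). With n=11, r=4: V = 268435456·π^5/10395 ≈ 7.9025e+06.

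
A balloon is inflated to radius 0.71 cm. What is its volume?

The n-ball volume is π^(n/2)·r^n/Γ(n/2+1). With n=3, r=0.71: V ≈ 1.49921.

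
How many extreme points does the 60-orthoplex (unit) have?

Number of vertices = 2n = 120.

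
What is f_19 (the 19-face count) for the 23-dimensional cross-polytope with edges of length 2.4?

Each 19-face is the convex hull of 20 vertices, one chosen as ±e_i from each of 20 distinct axes: 2^20·C(23,20) = 1857028096.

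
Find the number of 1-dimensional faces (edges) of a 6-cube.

Each of the 2^6 = 64 vertices has degree 6; total edges = 6·2^6/2 = 192.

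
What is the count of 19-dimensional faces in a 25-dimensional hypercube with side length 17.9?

Choose 19 of 25 axes to span the face (C(25,19) = 177100 ways), then fix each of the remaining 6 coordinates at one of its two extreme values (2^6 = 64 ways): 177100·64 = 11334400.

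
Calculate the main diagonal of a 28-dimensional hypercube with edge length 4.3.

||(4.3,4.3,...,4.3)|| = √(28)·4.3 ≈ 22.7535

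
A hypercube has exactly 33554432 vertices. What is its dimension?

Since 2^n = 33554432, we have n = 25.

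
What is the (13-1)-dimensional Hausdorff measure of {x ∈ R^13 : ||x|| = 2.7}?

|∂B_13(2.7)| ≈ 1.77685e+06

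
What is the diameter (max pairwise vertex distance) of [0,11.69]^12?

||(11.69,11.69,...,11.69)|| = √(12)·11.69 ≈ 40.4953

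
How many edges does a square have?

The 2-cube has n·2^(n-1) = 2·2^1 = 2·2 = 4 edges.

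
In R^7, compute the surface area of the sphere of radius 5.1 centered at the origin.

|∂B_7(5.1)| ≈ 581968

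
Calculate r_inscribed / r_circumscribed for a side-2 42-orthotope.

For an n-cube of any side s, the inradius is s/2 and the circumradius is s√n/2, so the ratio is 1/√42 ≈ 0.154303.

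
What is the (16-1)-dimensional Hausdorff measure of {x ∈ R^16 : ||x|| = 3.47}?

S_16(3.47) = 2·π^(16/2)·(3.47)^15 / Γ(16/2) ≈ 4.79447e+08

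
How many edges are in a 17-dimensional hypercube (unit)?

An n-cube has C(n,k)·2^(n-k) k-faces. Here C(17,1)·2^16 = 17·65536 = 1114112.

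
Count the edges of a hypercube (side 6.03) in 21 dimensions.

Number of 1-faces = C(21,1)·2^(21-1) = 21·1048576 = 22020096.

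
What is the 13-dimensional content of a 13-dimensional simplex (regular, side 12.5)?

Volume = 12.5^13 · √(14/2^13) / 13! ≈ 1207.59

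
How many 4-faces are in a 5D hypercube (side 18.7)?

Choose 4 of 5 axes to span the face (C(5,4) = 5 ways), then fix each of the remaining 1 coordinate at one of its two extreme values (2^1 = 2 ways): 5·2 = 10.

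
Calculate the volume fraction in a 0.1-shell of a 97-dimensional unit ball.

1 - (1-0.1)^97 ≈ 0.999964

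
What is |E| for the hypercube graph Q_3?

Number of 1-faces = C(3,1)·2^(3-1) = 3·4 = 12.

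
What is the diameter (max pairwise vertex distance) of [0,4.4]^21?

Diagonal = √21 · 4.4 ≈ 20.1633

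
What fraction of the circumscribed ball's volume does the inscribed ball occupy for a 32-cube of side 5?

V_in / V_out = (r_in/r_out)^32 = (1/√32)^32 = 32^(-32/2) ≈ 8.27181e-25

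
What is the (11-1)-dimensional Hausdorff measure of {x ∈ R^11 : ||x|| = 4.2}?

|∂B_11(4.2)| ≈ 3.5399e+07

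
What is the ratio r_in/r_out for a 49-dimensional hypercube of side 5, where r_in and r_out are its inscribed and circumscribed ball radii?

r_in = 5/2 (half the side); r_out = 5√49/2 (half the diagonal). Ratio = 1/√49 ≈ 0.142857.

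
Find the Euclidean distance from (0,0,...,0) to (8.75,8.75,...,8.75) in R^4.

The space diagonal of an n-cube of side s is s√n. Here 8.75·√4 = 17.5.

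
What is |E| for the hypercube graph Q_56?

Each of the 2^56 = 72057594037927936 vertices has degree 56; total edges = 56·2^56/2 = 2017612633061982208.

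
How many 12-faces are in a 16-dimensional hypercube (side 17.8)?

An n-cube has C(n,k)·2^(n-k) k-faces. Here C(16,12)·2^4 = 1820·16 = 29120.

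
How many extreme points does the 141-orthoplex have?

An n-cross-polytope has 2n vertices; here n = 141, giving 282.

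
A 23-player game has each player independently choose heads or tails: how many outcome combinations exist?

An n-cube has 2^n vertices; for n = 23 that is 2^23 = 8388608.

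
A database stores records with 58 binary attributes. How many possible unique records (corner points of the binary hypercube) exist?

An n-cube has 2^n vertices; for n = 58 that is 2^58 = 288230376151711744.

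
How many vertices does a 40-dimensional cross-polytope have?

Number of vertices = 2n = 80.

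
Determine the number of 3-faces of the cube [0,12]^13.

Choose 3 of 13 axes to span the face (C(13,3) = 286 ways), then fix each of the remaining 10 coordinates at one of its two extreme values (2^10 = 1024 ways): 286·1024 = 292864.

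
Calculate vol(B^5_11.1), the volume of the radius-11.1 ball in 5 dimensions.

V_5(11.1) = π^(5/2) · (11.1)^5 / Γ(5/2 + 1) ≈ 886979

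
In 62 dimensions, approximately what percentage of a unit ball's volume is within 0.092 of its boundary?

1 - (1-0.092)^62 ≈ 0.99748 ≈ 99.75%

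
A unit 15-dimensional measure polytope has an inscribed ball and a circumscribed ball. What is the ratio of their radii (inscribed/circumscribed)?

r_in / r_out = (1/2) / (1√15/2) = 1/√15 ≈ 0.258199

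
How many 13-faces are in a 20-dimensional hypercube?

An n-cube has C(n,k)·2^(n-k) k-faces. Here C(20,13)·2^7 = 77520·128 = 9922560.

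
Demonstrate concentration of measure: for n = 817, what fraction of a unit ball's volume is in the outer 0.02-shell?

1 - (1-0.02)^817 ≈ 0.9999999321 ≈ 99.999993%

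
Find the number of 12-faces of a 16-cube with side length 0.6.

Number of 12-faces = C(16,12) · 2^(16-12) = 1820 · 16 = 29120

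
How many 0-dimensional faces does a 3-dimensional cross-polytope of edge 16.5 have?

f_0(3-orthoplex) = 2^1 · (3 choose 1) = 6.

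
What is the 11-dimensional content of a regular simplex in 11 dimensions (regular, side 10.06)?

Volume = 10.06^11 · √(12/2^11) / 11! ≈ 204.808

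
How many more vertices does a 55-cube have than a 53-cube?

The 55-cube has 2^55 = 36028797018963968 vertices. The 53-cube has 2^53 = 9007199254740992 vertices. Difference: 36028797018963968 - 9007199254740992 = 27021597764222976.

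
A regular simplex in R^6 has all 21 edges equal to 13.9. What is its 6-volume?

Volume = 13.9^6 · √(7/2^6) / 6! ≈ 3312.95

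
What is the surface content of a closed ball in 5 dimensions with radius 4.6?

S_5(4.6) = 2·π^(5/2)·(4.6)^4 / Γ(5/2) ≈ 11784.2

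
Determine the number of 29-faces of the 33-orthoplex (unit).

Each 29-face is the convex hull of 30 vertices, one chosen as ±e_i from each of 30 distinct axes: 2^30·C(33,30) = 5858335391744.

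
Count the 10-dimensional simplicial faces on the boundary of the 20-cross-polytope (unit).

f_10(20-orthoplex) = 2^11 · (20 choose 11) = 343982080.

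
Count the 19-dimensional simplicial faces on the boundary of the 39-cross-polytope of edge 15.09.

f_19(39-orthoplex) = 2^20 · (39 choose 20) = 72271280901980160.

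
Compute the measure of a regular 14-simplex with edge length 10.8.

V_14 = √(15) · 10.8^14 / (14! · 2^(14/2)) ≈ 101.944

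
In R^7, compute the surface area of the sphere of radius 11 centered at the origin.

S_7(11) = 2·π^(7/2)·(11)^6 / Γ(7/2) = 28344976·π^3/15 ≈ 5.85915e+07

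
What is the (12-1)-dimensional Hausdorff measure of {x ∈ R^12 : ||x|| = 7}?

S = n·V_n(r)/r = 12·V_12(7)/7 (volume-to-surface relation), giving 1977326743·π^6/60 ≈ 3.1683e+10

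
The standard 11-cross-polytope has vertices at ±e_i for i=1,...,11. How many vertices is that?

Number of vertices = 2n = 22.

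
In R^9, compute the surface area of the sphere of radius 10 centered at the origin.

The surface area of an n-ball is 2π^(n/2) r^(n-1) / Γ(n/2). For n=9, r=10: 640000000·π^4/21 ≈ 2.96866e+09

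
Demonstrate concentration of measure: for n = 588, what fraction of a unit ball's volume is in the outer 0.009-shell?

1 - (1-0.009)^588 ≈ 0.995087 ≈ 99.51%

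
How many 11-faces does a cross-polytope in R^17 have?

An n-cross-polytope has 2^(k+1)·C(n,k+1) k-faces. Here 2^12·C(17,12) = 4096·6188 = 25346048.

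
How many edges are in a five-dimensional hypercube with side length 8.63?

An n-cube has C(n,k)·2^(n-k) k-faces. Here C(5,1)·2^4 = 5·16 = 80.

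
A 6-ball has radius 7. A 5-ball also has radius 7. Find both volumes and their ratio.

V_6(7) ≈ 607976. V_5(7) ≈ 88468.5. Ratio V_6/V_5 ≈ 6.872.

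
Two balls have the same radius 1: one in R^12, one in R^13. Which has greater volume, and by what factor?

V_12(1) ≈ 1.33526, V_13(1) ≈ 0.910629. The 12-ball is larger by a factor of 1.466.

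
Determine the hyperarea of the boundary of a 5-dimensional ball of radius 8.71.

The surface area of an n-ball is 2π^(n/2) r^(n-1) / Γ(n/2). For n=5, r=8.71: 151475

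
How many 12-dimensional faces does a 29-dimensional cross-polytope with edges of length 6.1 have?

An n-cross-polytope has 2^(k+1)·C(n,k+1) k-faces. Here 2^13·C(29,13) = 8192·67863915 = 555941191680.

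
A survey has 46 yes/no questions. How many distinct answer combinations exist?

Each vertex is a binary string of length 46, so there are 2^46 = 70368744177664.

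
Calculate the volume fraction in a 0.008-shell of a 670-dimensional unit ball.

Shell fraction = 1 - (1-0.008)^670 ≈ 0.995399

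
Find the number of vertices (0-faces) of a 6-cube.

f_0(6-cube) = (6 choose 0) · 2^6 = 64.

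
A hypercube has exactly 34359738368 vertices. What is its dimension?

The n-cube has 2^n vertices, and 34359738368 = 2^35, so n = 35.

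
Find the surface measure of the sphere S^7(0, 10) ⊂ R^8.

The surface area of an n-ball is 2π^(n/2) r^(n-1) / Γ(n/2). For n=8, r=10: 10000000·π^4/3 ≈ 3.24697e+08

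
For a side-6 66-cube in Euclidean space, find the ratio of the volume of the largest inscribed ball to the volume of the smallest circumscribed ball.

V_in/V_out = n^(-n/2) = 66^(-66/2) ≈ 9.01675e-61.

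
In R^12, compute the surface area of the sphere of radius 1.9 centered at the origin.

S = n·V_n(r)/r = 12·V_12(1.9)/1.9 (volume-to-surface relation), giving 18665.4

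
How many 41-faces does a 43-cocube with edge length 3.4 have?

Each 41-face is the convex hull of 42 vertices, one chosen as ±e_i from each of 42 distinct axes: 2^42·C(43,42) = 189115999977472.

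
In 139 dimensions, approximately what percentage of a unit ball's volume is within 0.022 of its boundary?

1 - (1-0.022)^139 ≈ 0.954595 ≈ 95.46%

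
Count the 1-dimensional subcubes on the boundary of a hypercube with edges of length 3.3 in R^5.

An n-cube has C(n,k)·2^(n-k) k-faces. Here C(5,1)·2^4 = 5·16 = 80.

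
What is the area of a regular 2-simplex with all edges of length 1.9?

Area = (√3/4) · 1.9² = 1.56318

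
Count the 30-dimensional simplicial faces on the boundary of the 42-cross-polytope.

Number of 30-faces = 2^(30+1) · C(42,30+1) = 2147483648 · 4280561376 = 9192435559220379648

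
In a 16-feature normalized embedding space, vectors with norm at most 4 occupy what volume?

Volume = π^{16/2}·(4)^16/Γ(9) = 33554432·π^8/315 ≈ 1.01074e+09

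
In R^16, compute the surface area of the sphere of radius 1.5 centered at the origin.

S_16(1.5) = 2·π^(16/2)·(1.5)^15 / Γ(16/2) = 1594323·π^8/9175040 ≈ 1648.8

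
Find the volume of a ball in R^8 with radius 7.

V = 5764801·π^4/24 ≈ 2.33977e+07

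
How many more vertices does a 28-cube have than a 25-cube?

The 28-cube has 2^28 = 268435456 vertices. The 25-cube has 2^25 = 33554432 vertices. Difference: 268435456 - 33554432 = 234881024.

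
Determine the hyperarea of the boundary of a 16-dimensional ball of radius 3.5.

|∂B_16(3.5)| = 678223072849·π^8/11796480 ≈ 5.45531e+08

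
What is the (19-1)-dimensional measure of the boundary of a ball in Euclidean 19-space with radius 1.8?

S_19(1.8) = 2·π^(19/2)·(1.8)^18 / Γ(19/2) ≈ 34853.5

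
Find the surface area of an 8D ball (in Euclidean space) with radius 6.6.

The surface area of an n-ball is 2π^(n/2) r^(n-1) / Γ(n/2). For n=8, r=6.6: 1.77127e+07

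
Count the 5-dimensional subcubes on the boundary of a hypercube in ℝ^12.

Number of 5-faces = C(12,5) · 2^(12-5) = 792 · 128 = 101376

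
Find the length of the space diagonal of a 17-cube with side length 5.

||(5,5,...,5)|| = √(17)·5 ≈ 20.6155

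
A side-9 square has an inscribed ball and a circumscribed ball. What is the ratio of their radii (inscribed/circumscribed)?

For an n-cube of any side s, the inradius is s/2 and the circumradius is s√n/2, so the ratio is 1/√2 ≈ 0.707107.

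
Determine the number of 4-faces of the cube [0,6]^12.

An n-cube has C(n,k)·2^(n-k) k-faces. Here C(12,4)·2^8 = 495·256 = 126720.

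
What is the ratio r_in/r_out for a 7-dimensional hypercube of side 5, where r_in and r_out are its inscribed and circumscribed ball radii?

r_in / r_out = (5/2) / (5√7/2) = 1/√7 ≈ 0.377964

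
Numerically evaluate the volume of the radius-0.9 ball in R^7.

V_7(0.9) = π^(7/2) · (0.9)^7 / Γ(7/2 + 1) ≈ 2.25984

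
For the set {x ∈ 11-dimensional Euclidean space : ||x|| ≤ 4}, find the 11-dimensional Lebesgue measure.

The n-ball volume is π^(n/2)·r^n/Γ(n/2+1). With n=11, r=4: V = 268435456·π^5/10395 ≈ 7.9025e+06.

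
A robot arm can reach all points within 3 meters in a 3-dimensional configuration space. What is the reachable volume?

The n-ball volume is π^(n/2)·r^n/Γ(n/2+1). With n=3, r=3: V = 36·π ≈ 113.097.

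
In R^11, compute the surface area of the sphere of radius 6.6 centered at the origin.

S_11(6.6) = 2·π^(11/2)·(6.6)^10 / Γ(11/2) ≈ 3.2504e+09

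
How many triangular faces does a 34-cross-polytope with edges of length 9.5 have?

f_2(34-orthoplex) = 2^3 · (34 choose 3) = 47872.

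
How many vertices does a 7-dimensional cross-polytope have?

An n-cross-polytope has 2n vertices; here n = 7, giving 14.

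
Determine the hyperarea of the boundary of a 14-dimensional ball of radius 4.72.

The surface area of an n-ball is 2π^(n/2) r^(n-1) / Γ(n/2). For n=14, r=4.72: 4.84164e+09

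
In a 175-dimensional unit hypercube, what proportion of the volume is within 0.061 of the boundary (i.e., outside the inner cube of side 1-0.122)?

1 - (1 - 2·0.061)^175 = 1 - 0.878^175 ≈ 1 - 1.293e-10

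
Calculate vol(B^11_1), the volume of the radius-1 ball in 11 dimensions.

Volume = π^{11/2}·(1)^11/Γ(13/2) = 64·π^5/10395 ≈ 1.8841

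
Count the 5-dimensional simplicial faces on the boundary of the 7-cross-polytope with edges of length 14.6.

An n-cross-polytope has 2^(k+1)·C(n,k+1) k-faces. Here 2^6·C(7,6) = 64·7 = 448.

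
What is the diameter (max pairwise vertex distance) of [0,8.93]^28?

||(8.93,8.93,...,8.93)|| = √(28)·8.93 ≈ 47.2531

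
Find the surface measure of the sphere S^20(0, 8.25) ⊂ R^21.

|∂B_21(8.25)| ≈ 6.24951e+17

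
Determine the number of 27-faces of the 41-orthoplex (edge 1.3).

f_27(41-orthoplex) = 2^28 · (41 choose 28) = 4729853232451420160.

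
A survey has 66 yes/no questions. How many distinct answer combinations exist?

An n-cube has 2^n vertices; for n = 66 that is 2^66 = 73786976294838206464.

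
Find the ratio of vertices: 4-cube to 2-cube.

The 4-cube has 2^4 = 16 vertices. The 2-cube has 2^2 = 4 vertices. Ratio: 16/4 = 4.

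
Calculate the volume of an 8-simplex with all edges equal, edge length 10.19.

Volume = 10.19^8 · √(9/2^8) / 8! ≈ 540.598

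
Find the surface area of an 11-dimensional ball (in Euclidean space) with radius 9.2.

S_11(9.2) = 2·π^(11/2)·(9.2)^10 / Γ(11/2) ≈ 9.00276e+10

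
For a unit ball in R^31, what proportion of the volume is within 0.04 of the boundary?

1 - (1-0.04)^31 ≈ 0.717897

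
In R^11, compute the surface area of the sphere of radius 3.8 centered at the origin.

The surface area of an n-ball is 2π^(n/2) r^(n-1) / Γ(n/2). For n=11, r=3.8: 1.30117e+07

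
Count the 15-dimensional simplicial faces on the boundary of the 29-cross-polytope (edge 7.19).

f_15(29-orthoplex) = 2^16 · (29 choose 16) = 4447529533440.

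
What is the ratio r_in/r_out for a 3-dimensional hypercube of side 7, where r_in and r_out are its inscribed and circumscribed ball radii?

r_in / r_out = (7/2) / (7√3/2) = 1/√3 ≈ 0.57735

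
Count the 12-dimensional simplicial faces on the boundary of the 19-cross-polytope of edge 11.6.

f_12(19-orthoplex) = 2^13 · (19 choose 13) = 222265344.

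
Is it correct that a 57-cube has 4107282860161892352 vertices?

False. The 57-cube has 2^57 = 144115188075855872 vertices.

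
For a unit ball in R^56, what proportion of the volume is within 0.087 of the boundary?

V(inner)/V(outer) = ((1-0.087)/1)^56 ≈ 0.006115, so the shell fraction is 0.993885.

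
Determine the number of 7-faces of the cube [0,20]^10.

Number of 7-faces = C(10,7) · 2^(10-7) = 120 · 8 = 960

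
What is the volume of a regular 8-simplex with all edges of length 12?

V_8 = √(9) · 12^8 / (8! · 2^(8/2)) ≈ 1999.54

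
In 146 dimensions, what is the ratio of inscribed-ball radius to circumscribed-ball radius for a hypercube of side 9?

For an n-cube of any side s, the inradius is s/2 and the circumradius is s√n/2, so the ratio is 1/√146 ≈ 0.0827606.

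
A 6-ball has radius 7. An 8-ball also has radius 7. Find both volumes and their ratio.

V_6(7) ≈ 607976. V_8(7) ≈ 2.33977e+07. Ratio V_6/V_8 ≈ 0.02598.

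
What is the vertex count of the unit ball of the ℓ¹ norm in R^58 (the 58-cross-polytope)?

Number of vertices = 2n = 116.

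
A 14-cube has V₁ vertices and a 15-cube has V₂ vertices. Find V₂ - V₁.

V₁ = 2^14 = 16384. V₂ = 2^15 = 32768. V₂ - V₁ = 16384.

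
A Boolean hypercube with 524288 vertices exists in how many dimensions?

n = log_2(524288) = 19.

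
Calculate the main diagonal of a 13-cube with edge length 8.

||(8,8,...,8)|| = √(13)·8 ≈ 28.8444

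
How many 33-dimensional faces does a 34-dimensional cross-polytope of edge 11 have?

Each 33-face is the convex hull of 34 vertices, one chosen as ±e_i from each of 34 distinct axes: 2^34·C(34,34) = 17179869184.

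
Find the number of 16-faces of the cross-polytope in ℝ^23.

f_16(23-orthoplex) = 2^17 · (23 choose 17) = 13231325184.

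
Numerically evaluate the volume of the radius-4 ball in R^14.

V = 16777216·π^7/315 ≈ 1.60864e+08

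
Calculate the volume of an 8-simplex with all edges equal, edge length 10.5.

Volume = 10.5^8 · √(9/2^8) / 8! ≈ 687.061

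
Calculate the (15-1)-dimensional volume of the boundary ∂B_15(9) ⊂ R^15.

S_15(9) = 2·π^(15/2)·(9)^14 / Γ(15/2) = 216905884017408·π^7/5005 ≈ 1.30893e+14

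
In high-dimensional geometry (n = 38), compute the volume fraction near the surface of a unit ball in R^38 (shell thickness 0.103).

1 - (1-0.103)^38 ≈ 0.983926 ≈ 98.39%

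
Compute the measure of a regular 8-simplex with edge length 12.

For a regular n-simplex with edge a, V = (a^n / n!)·√((n+1)/2^n). With a=12, n=8: V ≈ 1999.54.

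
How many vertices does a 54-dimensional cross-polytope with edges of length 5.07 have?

Number of vertices = 2n = 108.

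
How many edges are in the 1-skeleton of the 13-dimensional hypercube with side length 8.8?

The 13-cube has n·2^(n-1) = 13·2^12 = 13·4096 = 53248 edges.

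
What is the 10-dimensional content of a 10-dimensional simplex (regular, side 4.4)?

For a regular n-simplex with edge a, V = (a^n / n!)·√((n+1)/2^n). With a=4.4, n=10: V ≈ 0.0776802.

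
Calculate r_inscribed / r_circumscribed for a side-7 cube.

Ratio = (s/2)/(s√3/2) = 3^(-1/2) ≈ 0.57735.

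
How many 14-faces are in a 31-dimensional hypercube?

f_14(31-cube) = (31 choose 14) · 2^17 = 34758003916800.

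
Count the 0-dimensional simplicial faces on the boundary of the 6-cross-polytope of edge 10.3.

An n-cross-polytope has 2^(k+1)·C(n,k+1) k-faces. Here 2^1·C(6,1) = 2·6 = 12.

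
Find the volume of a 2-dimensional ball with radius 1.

V = π ≈ 3.14159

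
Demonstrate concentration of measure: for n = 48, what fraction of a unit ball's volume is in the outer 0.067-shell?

1 - (1-0.067)^48 ≈ 0.964164 ≈ 96.42%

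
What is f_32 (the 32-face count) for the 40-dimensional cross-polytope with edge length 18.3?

f_32(40-orthoplex) = 2^33 · (40 choose 33) = 160146960962027520.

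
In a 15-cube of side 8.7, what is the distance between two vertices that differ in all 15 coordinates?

d = √(8.7² + 8.7² + ... + 8.7²) [15 terms] = √(15·8.7²) = 8.7√15 ≈ 33.695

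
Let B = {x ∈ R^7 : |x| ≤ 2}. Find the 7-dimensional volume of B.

V_7(2) = π^(7/2) · (2)^7 / Γ(7/2 + 1) = 2048·π^3/105 ≈ 604.77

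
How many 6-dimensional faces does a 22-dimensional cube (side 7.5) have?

An n-cube has C(n,k)·2^(n-k) k-faces. Here C(22,6)·2^16 = 74613·65536 = 4889837568.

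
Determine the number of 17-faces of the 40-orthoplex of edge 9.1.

f_17(40-orthoplex) = 2^18 · (40 choose 18) = 29721955349299200.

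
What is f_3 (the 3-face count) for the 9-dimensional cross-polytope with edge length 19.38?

An n-cross-polytope has 2^(k+1)·C(n,k+1) k-faces. Here 2^4·C(9,4) = 16·126 = 2016.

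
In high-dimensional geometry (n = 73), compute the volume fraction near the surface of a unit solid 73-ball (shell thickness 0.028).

1 - (1-0.028)^73 ≈ 0.874213 ≈ 87.42%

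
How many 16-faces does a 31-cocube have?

f_16(31-orthoplex) = 2^17 · (31 choose 17) = 34758003916800.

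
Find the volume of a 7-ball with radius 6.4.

V_7(6.4) = π^(7/2) · (6.4)^7 / Γ(7/2 + 1) ≈ 2.07797e+06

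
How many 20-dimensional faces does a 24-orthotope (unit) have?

An n-cube has C(n,k)·2^(n-k) k-faces. Here C(24,20)·2^4 = 10626·16 = 170016.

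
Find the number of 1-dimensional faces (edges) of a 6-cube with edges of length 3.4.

Each of the 2^6 = 64 vertices has degree 6; total edges = 6·2^6/2 = 192.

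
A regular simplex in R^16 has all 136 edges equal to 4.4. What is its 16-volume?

V_16 = √(17) · 4.4^16 / (16! · 2^(16/2)) ≈ 1.51917e-05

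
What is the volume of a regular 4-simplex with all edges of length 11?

Volume = 11^4 · √(5/2^4) / 4! ≈ 341.024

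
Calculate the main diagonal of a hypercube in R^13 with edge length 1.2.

d = √(1.2² + 1.2² + ... + 1.2²) [13 terms] = √(13·1.2²) = 1.2√13 ≈ 4.32666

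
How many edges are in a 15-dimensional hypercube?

Choose 1 of 15 axes to span the face (C(15,1) = 15 ways), then fix each of the remaining 14 coordinates at one of its two extreme values (2^14 = 16384 ways): 15·16384 = 245760.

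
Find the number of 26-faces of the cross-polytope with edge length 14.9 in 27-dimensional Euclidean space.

Number of 26-faces = 2^(26+1) · C(27,26+1) = 134217728 · 1 = 134217728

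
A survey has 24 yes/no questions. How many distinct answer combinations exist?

Number of vertices = 2^24 = 16777216.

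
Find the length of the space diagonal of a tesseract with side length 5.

The space diagonal of an n-cube of side s is s√n. Here 5·√4 = 10.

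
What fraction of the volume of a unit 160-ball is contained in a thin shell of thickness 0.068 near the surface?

1 - (1-0.068)^160 ≈ 0.999987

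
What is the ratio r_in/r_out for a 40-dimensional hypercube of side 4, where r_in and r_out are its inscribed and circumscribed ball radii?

r_in = 4/2 (half the side); r_out = 4√40/2 (half the diagonal). Ratio = 1/√40 ≈ 0.158114.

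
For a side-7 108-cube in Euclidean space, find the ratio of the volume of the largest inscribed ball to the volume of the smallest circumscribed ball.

V_in / V_out = (r_in/r_out)^108 = (1/√108)^108 = 108^(-108/2) ≈ 1.56717e-110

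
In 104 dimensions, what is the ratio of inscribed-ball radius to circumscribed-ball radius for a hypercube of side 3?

Ratio = (s/2)/(s√104/2) = 104^(-1/2) ≈ 0.0980581.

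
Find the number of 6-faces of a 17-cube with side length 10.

Choose 6 of 17 axes to span the face (C(17,6) = 12376 ways), then fix each of the remaining 11 coordinates at one of its two extreme values (2^11 = 2048 ways): 12376·2048 = 25346048.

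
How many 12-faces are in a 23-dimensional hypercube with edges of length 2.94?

f_12(23-cube) = (23 choose 12) · 2^11 = 2769055744.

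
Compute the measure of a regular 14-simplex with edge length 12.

Volume = 12^14 · √(15/2^14) / 14! ≈ 445.62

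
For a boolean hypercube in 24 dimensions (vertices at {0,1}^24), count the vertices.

An n-cube has 2^n vertices; for n = 24 that is 2^24 = 16777216.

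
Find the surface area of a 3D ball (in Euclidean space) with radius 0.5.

The surface area of an n-ball is 2π^(n/2) r^(n-1) / Γ(n/2). For n=3, r=0.5: 4πr² = 4π·(0.5)² ≈ 3.14159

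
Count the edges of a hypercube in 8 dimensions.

The 8-cube has n·2^(n-1) = 8·2^7 = 8·128 = 1024 edges.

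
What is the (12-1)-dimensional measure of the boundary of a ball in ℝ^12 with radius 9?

The surface area of an n-ball is 2π^(n/2) r^(n-1) / Γ(n/2). For n=12, r=9: 10460353203·π^6/20 ≈ 5.02824e+11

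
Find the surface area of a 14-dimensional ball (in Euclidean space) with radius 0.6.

S = n·V_n(r)/r = 14·V_14(0.6)/0.6 (volume-to-surface relation), giving 0.0109575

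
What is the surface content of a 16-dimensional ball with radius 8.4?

|∂B_16(8.4)| ≈ 2.75415e+14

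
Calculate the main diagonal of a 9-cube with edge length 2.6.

d = √(2.6² + 2.6² + ... + 2.6²) [9 terms] = √(9·2.6²) = 2.6√9 = 7.8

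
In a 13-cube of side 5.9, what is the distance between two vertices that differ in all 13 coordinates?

Diagonal = √13 · 5.9 ≈ 21.2728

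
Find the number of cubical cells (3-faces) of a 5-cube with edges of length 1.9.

Number of 3-faces = C(5,3) · 2^(5-3) = 10 · 4 = 40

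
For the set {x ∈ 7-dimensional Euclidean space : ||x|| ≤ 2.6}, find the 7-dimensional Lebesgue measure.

The n-ball volume is π^(n/2)·r^n/Γ(n/2+1). With n=7, r=2.6: V ≈ 3794.84.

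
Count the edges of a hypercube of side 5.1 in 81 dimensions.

The 81-cube has n·2^(n-1) = 81·2^80 = 81·1208925819614629174706176 = 97922991388784963151200256 edges.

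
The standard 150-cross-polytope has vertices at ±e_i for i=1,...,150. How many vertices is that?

Number of vertices = 2n = 300.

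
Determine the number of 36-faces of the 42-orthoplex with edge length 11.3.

f_36(42-orthoplex) = 2^37 · (42 choose 37) = 116914919672119296.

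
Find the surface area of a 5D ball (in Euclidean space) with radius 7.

|∂B_5(7)| = 19208·π^2/3 ≈ 63191.8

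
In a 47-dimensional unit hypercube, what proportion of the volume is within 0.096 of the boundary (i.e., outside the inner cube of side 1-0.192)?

The inner cube has side 1-2·0.096 = 0.808 and volume (0.808)^47 ≈ 4.45e-05, so the shell holds 0.999956 of the volume.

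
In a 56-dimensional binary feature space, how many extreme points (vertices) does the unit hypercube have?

The 56-cube has 2^56 = 72057594037927936 vertices.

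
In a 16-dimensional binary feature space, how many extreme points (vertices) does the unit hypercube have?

An n-cube has 2^n vertices; for n = 16 that is 2^16 = 65536.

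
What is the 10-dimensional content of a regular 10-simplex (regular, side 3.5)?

For a regular n-simplex with edge a, V = (a^n / n!)·√((n+1)/2^n). With a=3.5, n=10: V ≈ 0.00787887.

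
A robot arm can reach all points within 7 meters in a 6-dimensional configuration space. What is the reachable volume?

The n-ball volume is π^(n/2)·r^n/Γ(n/2+1). With n=6, r=7: V = 117649·π^3/6 ≈ 607976.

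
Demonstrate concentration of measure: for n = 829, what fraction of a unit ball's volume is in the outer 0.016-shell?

1 - (1-0.016)^829 ≈ 0.9999984407 ≈ 99.999844%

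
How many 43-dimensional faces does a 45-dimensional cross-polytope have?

Number of 43-faces = 2^(43+1) · C(45,43+1) = 17592186044416 · 45 = 791648371998720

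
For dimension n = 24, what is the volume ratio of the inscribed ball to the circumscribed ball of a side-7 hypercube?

The radii are 7/2 and 7√24/2, so the volume ratio is (1/√24)^24 = 24^{-24/2} ≈ 2.7382e-17.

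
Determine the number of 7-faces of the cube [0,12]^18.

Number of 7-faces = C(18,7) · 2^(18-7) = 31824 · 2048 = 65175552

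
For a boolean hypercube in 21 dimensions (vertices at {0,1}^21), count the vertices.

The 21-cube has 2^21 = 2097152 vertices.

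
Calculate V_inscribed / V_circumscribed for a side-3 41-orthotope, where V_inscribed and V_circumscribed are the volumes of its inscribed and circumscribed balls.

V_in/V_out = n^(-n/2) = 41^(-41/2) ≈ 8.66824e-34.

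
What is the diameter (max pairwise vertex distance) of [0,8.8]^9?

d = √(8.8² + 8.8² + ... + 8.8²) [9 terms] = √(9·8.8²) = 8.8√9 = 26.4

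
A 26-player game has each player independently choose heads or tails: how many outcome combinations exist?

An n-cube has 2^n vertices; for n = 26 that is 2^26 = 67108864.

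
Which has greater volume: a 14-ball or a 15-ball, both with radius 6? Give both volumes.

V_14(6) ≈ 4.69609e+10. V_15(6) ≈ 1.79349e+11. The 15-ball is larger.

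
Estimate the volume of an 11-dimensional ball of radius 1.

V = 64·π^5/10395 ≈ 1.8841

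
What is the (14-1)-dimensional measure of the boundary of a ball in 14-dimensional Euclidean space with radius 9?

S = n·V_n(r)/r = 14·V_14(9)/9 (volume-to-surface relation), giving 282429536481·π^7/40 ≈ 2.13255e+13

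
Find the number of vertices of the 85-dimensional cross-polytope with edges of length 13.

The 85-dimensional cross-polytope has 2n = 2·85 = 170 vertices.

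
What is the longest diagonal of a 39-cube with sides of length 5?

d = √(5² + 5² + ... + 5²) [39 terms] = √(39·5²) = 5√39 ≈ 31.225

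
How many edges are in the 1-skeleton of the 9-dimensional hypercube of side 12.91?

An n-cube has n·2^(n-1) edges. With n = 9: 9·256 = 2304.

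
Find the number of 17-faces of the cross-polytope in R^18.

Each 17-face is the convex hull of 18 vertices, one chosen as ±e_i from each of 18 distinct axes: 2^18·C(18,18) = 262144.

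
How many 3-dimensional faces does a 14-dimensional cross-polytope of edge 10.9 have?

Number of 3-faces = 2^(3+1) · C(14,3+1) = 16 · 1001 = 16016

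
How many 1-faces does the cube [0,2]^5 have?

Each of the 2^5 = 32 vertices has degree 5; total edges = 5·2^5/2 = 80.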